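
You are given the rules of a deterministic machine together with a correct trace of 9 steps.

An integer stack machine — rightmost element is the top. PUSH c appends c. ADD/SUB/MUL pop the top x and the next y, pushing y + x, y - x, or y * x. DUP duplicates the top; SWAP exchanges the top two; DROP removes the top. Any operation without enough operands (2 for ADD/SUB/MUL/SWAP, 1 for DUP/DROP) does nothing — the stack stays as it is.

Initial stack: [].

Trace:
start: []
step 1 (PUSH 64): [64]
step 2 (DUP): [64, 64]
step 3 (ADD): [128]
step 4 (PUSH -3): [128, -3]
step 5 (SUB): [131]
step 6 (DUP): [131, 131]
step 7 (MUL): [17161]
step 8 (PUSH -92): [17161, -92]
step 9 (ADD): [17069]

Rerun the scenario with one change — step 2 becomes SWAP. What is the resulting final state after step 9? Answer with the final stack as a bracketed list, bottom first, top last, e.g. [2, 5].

[4397]

(re-executing from step 2 with the substitution; state before step 2: [64])
step 2 (SWAP): [64]
step 3 (ADD): [64]
step 4 (PUSH -3): [64, -3]
step 5 (SUB): [67]
step 6 (DUP): [67, 67]
step 7 (MUL): [4489]
step 8 (PUSH -92): [4489, -92]
step 9 (ADD): [4397]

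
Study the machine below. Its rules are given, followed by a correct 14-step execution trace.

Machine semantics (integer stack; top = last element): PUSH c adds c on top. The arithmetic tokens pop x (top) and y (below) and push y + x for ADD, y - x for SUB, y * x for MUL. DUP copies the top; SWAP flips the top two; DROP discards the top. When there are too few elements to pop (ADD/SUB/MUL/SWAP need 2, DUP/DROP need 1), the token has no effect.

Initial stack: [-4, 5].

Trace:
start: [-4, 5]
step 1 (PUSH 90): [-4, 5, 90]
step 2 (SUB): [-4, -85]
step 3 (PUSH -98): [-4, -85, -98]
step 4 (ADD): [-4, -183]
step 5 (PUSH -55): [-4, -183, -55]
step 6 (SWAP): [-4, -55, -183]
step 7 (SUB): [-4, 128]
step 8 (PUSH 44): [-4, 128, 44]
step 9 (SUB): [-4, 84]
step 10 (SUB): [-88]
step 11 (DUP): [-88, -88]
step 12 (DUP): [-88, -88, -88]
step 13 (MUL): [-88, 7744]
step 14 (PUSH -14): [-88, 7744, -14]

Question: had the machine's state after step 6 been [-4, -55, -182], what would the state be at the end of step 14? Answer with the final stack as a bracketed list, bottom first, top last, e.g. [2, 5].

[-87, 7569, -14]

state after step 6 := [-4, -55, -182]
step 7 (SUB): [-4, 127]
step 8 (PUSH 44): [-4, 127, 44]
step 9 (SUB): [-4, 83]
step 10 (SUB): [-87]
step 11 (DUP): [-87, -87]
step 12 (DUP): [-87, -87, -87]
step 13 (MUL): [-87, 7569]
step 14 (PUSH -14): [-87, 7569, -14]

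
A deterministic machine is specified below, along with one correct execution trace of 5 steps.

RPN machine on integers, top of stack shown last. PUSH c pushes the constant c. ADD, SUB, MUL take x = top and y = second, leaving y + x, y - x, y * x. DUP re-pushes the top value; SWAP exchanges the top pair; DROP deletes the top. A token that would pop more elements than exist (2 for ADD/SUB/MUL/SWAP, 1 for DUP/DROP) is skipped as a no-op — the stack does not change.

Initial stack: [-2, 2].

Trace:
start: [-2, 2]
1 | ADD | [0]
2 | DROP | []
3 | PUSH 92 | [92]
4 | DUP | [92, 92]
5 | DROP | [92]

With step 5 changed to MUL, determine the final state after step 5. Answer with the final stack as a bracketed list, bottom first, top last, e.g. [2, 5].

(re-executing from step 5 with the substitution; state before step 5: [92, 92])
5 | MUL | [8464]

[8464]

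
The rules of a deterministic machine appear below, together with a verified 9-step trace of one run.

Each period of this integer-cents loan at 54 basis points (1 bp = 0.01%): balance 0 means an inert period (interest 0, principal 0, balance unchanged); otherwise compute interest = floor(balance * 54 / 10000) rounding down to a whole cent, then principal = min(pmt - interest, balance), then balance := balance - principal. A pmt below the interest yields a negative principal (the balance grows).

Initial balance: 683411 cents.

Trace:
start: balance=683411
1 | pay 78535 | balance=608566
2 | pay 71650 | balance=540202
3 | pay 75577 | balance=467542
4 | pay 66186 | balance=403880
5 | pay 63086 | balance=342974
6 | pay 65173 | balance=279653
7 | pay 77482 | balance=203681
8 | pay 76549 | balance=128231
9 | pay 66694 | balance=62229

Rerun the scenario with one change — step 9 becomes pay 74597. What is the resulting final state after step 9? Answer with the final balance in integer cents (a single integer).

54326

(re-executing from step 9 with the substitution; state before step 9: balance=128231)
9 | pay 74597 | balance=54326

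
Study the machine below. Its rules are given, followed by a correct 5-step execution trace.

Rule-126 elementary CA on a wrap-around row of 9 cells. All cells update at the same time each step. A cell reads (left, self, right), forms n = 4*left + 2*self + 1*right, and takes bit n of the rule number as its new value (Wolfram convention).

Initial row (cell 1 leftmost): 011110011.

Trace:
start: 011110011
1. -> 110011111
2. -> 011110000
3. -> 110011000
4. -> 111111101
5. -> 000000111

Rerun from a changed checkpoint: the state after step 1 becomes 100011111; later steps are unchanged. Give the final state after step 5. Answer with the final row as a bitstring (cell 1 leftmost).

state after step 1 := 100011111
2. -> 110110000
3. -> 111111001
4. -> 000001111
5. -> 100011001

100011001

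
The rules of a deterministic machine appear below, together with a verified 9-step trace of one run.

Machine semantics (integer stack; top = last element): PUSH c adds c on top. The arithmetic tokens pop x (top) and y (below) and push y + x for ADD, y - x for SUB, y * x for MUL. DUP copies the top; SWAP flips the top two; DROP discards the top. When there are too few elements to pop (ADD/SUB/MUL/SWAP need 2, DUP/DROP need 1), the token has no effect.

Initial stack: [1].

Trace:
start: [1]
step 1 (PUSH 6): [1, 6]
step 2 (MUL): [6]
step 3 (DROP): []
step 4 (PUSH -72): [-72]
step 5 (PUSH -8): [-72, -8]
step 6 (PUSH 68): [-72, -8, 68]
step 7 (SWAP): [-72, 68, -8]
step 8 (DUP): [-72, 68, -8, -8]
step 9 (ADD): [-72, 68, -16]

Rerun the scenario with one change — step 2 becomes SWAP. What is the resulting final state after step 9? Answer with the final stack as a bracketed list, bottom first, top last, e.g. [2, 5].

[6, -72, 68, -16]

(re-executing from step 2 with the substitution; state before step 2: [1, 6])
step 2 (SWAP): [6, 1]
step 3 (DROP): [6]
step 4 (PUSH -72): [6, -72]
step 5 (PUSH -8): [6, -72, -8]
step 6 (PUSH 68): [6, -72, -8, 68]
step 7 (SWAP): [6, -72, 68, -8]
step 8 (DUP): [6, -72, 68, -8, -8]
step 9 (ADD): [6, -72, 68, -16]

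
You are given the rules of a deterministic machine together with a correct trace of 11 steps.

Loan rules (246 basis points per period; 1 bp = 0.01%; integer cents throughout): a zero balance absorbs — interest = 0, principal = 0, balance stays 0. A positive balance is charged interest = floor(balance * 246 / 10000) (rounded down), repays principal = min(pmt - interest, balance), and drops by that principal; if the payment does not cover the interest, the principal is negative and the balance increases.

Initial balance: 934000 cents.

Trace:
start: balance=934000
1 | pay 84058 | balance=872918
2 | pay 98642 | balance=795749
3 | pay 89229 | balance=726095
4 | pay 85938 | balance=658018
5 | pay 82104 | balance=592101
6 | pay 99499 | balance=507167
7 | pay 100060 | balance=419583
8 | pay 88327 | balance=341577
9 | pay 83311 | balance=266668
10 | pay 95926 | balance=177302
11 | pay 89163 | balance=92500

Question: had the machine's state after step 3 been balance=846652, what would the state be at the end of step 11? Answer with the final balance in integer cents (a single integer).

238930

state after step 3 := balance=846652
4 | pay 85938 | balance=781541
5 | pay 82104 | balance=718662
6 | pay 99499 | balance=636842
7 | pay 100060 | balance=552448
8 | pay 88327 | balance=477711
9 | pay 83311 | balance=406151
10 | pay 95926 | balance=320216
11 | pay 89163 | balance=238930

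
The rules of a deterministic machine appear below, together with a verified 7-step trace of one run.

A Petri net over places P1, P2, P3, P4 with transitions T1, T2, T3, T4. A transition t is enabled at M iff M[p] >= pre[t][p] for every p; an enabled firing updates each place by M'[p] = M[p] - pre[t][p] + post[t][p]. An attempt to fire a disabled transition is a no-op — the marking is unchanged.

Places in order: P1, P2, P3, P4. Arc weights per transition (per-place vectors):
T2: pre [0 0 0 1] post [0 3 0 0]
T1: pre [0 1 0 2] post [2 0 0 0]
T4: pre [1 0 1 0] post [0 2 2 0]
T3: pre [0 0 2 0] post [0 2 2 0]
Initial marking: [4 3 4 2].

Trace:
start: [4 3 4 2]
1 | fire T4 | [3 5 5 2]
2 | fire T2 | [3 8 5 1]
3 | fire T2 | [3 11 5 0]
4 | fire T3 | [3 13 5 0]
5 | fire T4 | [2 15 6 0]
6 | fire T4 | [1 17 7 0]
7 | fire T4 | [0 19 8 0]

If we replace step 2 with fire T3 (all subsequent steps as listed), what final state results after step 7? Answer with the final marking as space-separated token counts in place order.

0 18 8 1

(re-executing from step 2 with the substitution; state before step 2: [3 5 5 2])
2 | fire T3 | [3 7 5 2]
3 | fire T2 | [3 10 5 1]
4 | fire T3 | [3 12 5 1]
5 | fire T4 | [2 14 6 1]
6 | fire T4 | [1 16 7 1]
7 | fire T4 | [0 18 8 1]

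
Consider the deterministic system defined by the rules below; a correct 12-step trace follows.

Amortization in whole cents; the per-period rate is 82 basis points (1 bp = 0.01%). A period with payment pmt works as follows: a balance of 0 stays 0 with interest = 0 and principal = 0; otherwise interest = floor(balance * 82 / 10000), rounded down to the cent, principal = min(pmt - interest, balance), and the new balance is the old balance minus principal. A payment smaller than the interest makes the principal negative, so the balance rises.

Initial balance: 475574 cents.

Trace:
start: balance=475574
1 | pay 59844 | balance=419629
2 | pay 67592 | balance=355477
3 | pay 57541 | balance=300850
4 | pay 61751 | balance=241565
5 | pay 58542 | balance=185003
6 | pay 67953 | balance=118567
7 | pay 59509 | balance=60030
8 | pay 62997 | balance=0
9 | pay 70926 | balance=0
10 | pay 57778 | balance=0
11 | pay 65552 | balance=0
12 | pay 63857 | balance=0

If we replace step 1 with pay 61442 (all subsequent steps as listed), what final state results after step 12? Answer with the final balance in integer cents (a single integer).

(re-executing from step 1 with the substitution; state before step 1: balance=475574)
1 | pay 61442 | balance=418031
2 | pay 67592 | balance=353866
3 | pay 57541 | balance=299226
4 | pay 61751 | balance=239928
5 | pay 58542 | balance=183353
6 | pay 67953 | balance=116903
7 | pay 59509 | balance=58352
8 | pay 62997 | balance=0
9 | pay 70926 | balance=0
10 | pay 57778 | balance=0
11 | pay 65552 | balance=0
12 | pay 63857 | balance=0

0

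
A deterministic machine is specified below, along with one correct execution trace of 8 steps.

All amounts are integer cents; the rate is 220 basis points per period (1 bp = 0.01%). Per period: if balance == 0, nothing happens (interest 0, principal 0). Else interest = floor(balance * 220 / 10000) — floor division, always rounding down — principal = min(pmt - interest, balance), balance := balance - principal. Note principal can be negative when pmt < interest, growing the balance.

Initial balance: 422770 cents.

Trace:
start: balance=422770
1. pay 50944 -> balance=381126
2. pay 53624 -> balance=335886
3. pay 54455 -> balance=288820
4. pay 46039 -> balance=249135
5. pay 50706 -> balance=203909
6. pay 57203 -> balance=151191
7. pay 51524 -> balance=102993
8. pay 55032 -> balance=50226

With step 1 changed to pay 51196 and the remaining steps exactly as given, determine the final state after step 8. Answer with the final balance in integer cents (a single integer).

(re-executing from step 1 with the substitution; state before step 1: balance=422770)
1. pay 51196 -> balance=380874
2. pay 53624 -> balance=335629
3. pay 54455 -> balance=288557
4. pay 46039 -> balance=248866
5. pay 50706 -> balance=203635
6. pay 57203 -> balance=150911
7. pay 51524 -> balance=102707
8. pay 55032 -> balance=49934

49934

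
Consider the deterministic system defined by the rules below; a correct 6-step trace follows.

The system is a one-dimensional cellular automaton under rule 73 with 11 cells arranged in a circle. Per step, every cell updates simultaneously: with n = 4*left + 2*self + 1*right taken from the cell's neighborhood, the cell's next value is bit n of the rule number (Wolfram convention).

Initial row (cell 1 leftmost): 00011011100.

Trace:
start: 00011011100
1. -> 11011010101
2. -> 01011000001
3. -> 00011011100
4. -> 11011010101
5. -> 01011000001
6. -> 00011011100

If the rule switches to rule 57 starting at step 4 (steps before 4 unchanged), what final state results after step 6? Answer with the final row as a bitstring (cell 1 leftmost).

(re-executing steps 4..6 under rule 57; state before step 4: 00011011100)
4. -> 11010110011
5. -> 00101101010
6. -> 10011010101

10011010101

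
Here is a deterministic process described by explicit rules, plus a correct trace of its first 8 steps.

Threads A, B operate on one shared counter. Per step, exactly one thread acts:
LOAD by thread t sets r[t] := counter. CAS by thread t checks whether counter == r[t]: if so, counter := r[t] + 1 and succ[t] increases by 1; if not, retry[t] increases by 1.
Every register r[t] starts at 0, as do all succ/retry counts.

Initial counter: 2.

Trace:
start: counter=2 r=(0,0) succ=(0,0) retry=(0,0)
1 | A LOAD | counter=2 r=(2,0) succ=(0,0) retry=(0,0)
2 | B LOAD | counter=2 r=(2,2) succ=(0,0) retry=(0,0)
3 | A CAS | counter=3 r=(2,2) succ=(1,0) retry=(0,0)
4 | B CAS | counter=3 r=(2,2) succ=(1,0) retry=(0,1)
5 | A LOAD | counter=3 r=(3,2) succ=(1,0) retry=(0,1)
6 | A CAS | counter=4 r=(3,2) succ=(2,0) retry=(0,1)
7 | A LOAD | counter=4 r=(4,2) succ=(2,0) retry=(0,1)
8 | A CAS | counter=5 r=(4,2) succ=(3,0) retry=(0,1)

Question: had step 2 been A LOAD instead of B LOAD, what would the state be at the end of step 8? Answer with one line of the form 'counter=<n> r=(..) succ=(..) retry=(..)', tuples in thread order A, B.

counter=5 r=(4,0) succ=(3,0) retry=(0,1)

(re-executing from step 2 with the substitution; state before step 2: counter=2 r=(2,0) succ=(0,0) retry=(0,0))
2 | A LOAD | counter=2 r=(2,0) succ=(0,0) retry=(0,0)
3 | A CAS | counter=3 r=(2,0) succ=(1,0) retry=(0,0)
4 | B CAS | counter=3 r=(2,0) succ=(1,0) retry=(0,1)
5 | A LOAD | counter=3 r=(3,0) succ=(1,0) retry=(0,1)
6 | A CAS | counter=4 r=(3,0) succ=(2,0) retry=(0,1)
7 | A LOAD | counter=4 r=(4,0) succ=(2,0) retry=(0,1)
8 | A CAS | counter=5 r=(4,0) succ=(3,0) retry=(0,1)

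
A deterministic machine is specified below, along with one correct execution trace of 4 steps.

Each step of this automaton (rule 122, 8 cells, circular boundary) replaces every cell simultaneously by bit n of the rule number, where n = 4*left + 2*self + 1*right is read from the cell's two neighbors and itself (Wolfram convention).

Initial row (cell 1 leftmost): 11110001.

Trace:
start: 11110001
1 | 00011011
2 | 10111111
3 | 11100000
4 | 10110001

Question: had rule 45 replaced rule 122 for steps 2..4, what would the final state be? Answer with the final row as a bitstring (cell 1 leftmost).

01000001

(re-executing steps 2..4 under rule 45; state before step 2: 00011011)
2 | 01010110
3 | 01111100
4 | 01000001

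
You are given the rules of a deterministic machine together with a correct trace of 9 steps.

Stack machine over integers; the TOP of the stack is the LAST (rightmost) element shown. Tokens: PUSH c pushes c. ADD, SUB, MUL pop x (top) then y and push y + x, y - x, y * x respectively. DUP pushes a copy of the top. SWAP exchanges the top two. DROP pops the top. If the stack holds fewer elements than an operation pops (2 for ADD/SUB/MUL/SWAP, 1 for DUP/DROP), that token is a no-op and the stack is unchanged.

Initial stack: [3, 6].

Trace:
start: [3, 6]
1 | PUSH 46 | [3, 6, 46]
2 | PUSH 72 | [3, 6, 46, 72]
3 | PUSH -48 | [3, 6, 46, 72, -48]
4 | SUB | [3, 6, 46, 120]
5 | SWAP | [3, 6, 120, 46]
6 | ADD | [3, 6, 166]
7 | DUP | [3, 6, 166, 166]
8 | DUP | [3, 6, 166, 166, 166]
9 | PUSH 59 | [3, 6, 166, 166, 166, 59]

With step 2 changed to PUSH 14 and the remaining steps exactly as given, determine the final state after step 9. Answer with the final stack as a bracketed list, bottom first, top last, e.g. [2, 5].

(re-executing from step 2 with the substitution; state before step 2: [3, 6, 46])
2 | PUSH 14 | [3, 6, 46, 14]
3 | PUSH -48 | [3, 6, 46, 14, -48]
4 | SUB | [3, 6, 46, 62]
5 | SWAP | [3, 6, 62, 46]
6 | ADD | [3, 6, 108]
7 | DUP | [3, 6, 108, 108]
8 | DUP | [3, 6, 108, 108, 108]
9 | PUSH 59 | [3, 6, 108, 108, 108, 59]

[3, 6, 108, 108, 108, 59]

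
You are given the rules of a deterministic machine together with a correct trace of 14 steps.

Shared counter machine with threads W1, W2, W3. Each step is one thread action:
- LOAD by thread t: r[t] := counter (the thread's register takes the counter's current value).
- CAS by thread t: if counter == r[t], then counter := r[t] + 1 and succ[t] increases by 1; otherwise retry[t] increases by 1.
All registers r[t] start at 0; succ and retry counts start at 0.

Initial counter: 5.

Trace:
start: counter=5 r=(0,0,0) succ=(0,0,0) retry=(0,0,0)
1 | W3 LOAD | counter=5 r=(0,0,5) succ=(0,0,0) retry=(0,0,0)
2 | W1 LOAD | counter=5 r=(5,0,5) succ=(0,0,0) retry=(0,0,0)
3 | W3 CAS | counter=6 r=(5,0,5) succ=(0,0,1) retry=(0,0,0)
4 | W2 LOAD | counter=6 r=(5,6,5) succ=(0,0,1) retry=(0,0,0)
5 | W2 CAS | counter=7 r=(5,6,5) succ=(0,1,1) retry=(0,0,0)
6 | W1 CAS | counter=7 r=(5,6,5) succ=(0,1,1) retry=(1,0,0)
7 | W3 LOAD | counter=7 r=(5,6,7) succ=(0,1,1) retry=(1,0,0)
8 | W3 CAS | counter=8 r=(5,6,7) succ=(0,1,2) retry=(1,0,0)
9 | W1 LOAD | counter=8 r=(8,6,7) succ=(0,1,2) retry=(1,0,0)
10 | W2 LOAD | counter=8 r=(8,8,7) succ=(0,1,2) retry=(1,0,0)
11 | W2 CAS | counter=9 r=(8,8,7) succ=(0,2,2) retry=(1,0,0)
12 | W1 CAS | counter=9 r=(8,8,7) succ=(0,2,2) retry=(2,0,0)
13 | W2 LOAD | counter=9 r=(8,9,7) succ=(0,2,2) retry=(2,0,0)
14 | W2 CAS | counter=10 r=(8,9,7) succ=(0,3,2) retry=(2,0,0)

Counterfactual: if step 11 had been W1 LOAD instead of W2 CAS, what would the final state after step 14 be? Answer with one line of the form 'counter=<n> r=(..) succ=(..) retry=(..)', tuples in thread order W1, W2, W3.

(re-executing from step 11 with the substitution; state before step 11: counter=8 r=(8,8,7) succ=(0,1,2) retry=(1,0,0))
11 | W1 LOAD | counter=8 r=(8,8,7) succ=(0,1,2) retry=(1,0,0)
12 | W1 CAS | counter=9 r=(8,8,7) succ=(1,1,2) retry=(1,0,0)
13 | W2 LOAD | counter=9 r=(8,9,7) succ=(1,1,2) retry=(1,0,0)
14 | W2 CAS | counter=10 r=(8,9,7) succ=(1,2,2) retry=(1,0,0)

counter=10 r=(8,9,7) succ=(1,2,2) retry=(1,0,0)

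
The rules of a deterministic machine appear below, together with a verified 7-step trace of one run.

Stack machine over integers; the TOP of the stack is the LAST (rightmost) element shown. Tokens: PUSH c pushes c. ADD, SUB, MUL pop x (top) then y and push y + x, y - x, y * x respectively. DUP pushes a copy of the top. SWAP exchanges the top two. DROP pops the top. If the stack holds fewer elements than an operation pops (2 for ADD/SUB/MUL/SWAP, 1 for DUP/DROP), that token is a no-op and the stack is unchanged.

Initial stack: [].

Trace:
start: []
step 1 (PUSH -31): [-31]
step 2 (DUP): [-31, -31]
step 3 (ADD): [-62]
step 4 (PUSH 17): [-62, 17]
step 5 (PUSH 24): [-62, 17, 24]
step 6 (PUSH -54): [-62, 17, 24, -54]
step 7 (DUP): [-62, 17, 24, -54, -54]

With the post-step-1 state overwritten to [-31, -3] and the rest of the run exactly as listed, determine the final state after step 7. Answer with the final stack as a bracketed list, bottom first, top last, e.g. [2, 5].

[-31, -6, 17, 24, -54, -54]

state after step 1 := [-31, -3]
step 2 (DUP): [-31, -3, -3]
step 3 (ADD): [-31, -6]
step 4 (PUSH 17): [-31, -6, 17]
step 5 (PUSH 24): [-31, -6, 17, 24]
step 6 (PUSH -54): [-31, -6, 17, 24, -54]
step 7 (DUP): [-31, -6, 17, 24, -54, -54]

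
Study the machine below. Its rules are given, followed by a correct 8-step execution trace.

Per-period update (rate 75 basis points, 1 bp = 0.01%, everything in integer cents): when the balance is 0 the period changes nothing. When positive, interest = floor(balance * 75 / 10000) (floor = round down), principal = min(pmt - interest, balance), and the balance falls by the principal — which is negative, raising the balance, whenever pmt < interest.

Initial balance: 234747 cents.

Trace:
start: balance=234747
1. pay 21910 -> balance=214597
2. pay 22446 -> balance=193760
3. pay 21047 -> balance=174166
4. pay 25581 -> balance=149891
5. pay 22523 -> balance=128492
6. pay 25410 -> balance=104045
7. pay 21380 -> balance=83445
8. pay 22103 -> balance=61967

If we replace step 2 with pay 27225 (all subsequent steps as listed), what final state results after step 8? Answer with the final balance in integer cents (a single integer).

(re-executing from step 2 with the substitution; state before step 2: balance=214597)
2. pay 27225 -> balance=188981
3. pay 21047 -> balance=169351
4. pay 25581 -> balance=145040
5. pay 22523 -> balance=123604
6. pay 25410 -> balance=99121
7. pay 21380 -> balance=78484
8. pay 22103 -> balance=56969

56969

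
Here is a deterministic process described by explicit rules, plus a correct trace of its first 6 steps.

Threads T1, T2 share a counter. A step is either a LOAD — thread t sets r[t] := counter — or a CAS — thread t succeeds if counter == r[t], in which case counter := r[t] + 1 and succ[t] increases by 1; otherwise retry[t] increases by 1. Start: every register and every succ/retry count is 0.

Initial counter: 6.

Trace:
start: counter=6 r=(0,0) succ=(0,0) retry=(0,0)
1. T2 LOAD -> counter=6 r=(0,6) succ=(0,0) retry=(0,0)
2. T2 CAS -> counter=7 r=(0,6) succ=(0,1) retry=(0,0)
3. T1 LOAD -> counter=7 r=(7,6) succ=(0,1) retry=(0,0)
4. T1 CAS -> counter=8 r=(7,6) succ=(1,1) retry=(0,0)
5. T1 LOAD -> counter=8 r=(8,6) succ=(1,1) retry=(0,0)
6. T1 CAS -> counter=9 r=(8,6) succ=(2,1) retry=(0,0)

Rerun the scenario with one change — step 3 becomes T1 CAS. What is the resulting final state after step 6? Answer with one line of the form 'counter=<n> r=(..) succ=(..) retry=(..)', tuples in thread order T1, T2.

(re-executing from step 3 with the substitution; state before step 3: counter=7 r=(0,6) succ=(0,1) retry=(0,0))
3. T1 CAS -> counter=7 r=(0,6) succ=(0,1) retry=(1,0)
4. T1 CAS -> counter=7 r=(0,6) succ=(0,1) retry=(2,0)
5. T1 LOAD -> counter=7 r=(7,6) succ=(0,1) retry=(2,0)
6. T1 CAS -> counter=8 r=(7,6) succ=(1,1) retry=(2,0)

counter=8 r=(7,6) succ=(1,1) retry=(2,0)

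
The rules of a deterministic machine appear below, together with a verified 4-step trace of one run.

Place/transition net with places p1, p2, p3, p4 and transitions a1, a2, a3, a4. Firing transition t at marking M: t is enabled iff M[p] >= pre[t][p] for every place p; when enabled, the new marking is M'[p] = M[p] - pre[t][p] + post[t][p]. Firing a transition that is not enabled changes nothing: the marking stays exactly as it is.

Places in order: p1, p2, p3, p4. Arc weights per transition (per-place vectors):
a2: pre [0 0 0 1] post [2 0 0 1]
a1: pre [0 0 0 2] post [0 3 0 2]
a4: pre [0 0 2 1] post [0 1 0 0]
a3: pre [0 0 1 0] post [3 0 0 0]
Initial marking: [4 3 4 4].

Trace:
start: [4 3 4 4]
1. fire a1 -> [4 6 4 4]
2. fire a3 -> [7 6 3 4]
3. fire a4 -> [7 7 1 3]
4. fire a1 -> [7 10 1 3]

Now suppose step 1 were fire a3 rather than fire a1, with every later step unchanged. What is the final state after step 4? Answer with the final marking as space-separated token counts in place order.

10 7 0 3

(re-executing from step 1 with the substitution; state before step 1: [4 3 4 4])
1. fire a3 -> [7 3 3 4]
2. fire a3 -> [10 3 2 4]
3. fire a4 -> [10 4 0 3]
4. fire a1 -> [10 7 0 3]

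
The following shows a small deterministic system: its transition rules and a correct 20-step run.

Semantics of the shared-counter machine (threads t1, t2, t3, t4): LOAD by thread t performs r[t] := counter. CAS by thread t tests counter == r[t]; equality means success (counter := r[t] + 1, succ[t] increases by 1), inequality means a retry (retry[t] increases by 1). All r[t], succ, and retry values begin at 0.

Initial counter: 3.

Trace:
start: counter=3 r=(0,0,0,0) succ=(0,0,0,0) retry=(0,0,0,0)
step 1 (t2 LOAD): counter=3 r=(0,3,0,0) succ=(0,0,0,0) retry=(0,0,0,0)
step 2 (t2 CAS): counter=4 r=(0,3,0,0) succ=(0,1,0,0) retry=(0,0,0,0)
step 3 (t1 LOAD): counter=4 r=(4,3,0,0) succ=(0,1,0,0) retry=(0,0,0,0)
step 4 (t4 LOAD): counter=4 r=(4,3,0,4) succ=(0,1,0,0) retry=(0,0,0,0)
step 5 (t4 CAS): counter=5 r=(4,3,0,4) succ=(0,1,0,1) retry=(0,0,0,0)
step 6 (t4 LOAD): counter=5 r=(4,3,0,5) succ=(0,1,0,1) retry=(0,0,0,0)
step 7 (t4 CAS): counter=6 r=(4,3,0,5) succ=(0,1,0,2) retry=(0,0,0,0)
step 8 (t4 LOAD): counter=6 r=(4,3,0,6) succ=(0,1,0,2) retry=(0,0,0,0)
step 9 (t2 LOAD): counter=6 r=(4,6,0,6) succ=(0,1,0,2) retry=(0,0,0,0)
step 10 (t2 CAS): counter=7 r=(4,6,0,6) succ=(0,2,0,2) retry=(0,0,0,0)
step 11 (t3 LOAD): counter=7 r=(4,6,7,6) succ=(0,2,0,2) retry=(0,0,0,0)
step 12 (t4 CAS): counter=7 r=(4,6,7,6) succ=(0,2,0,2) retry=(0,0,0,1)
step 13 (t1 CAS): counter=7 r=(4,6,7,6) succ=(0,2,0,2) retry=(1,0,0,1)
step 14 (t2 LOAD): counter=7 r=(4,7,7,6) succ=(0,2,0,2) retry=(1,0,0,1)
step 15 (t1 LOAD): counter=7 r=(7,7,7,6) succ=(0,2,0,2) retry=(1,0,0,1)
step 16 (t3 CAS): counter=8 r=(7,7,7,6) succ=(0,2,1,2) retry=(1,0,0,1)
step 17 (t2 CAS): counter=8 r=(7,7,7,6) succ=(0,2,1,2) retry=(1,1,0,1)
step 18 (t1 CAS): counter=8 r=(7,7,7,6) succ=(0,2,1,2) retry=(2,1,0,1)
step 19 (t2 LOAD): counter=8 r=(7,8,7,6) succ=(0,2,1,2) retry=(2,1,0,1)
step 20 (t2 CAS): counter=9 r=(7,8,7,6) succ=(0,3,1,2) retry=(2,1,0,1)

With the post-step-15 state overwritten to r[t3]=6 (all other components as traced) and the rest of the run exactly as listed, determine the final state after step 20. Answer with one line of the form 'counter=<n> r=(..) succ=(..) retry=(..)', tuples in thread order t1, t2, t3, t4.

counter=9 r=(7,8,6,6) succ=(0,4,0,2) retry=(2,0,1,1)

state after step 15 := counter=7 r=(7,7,6,6) succ=(0,2,0,2) retry=(1,0,0,1)
step 16 (t3 CAS): counter=7 r=(7,7,6,6) succ=(0,2,0,2) retry=(1,0,1,1)
step 17 (t2 CAS): counter=8 r=(7,7,6,6) succ=(0,3,0,2) retry=(1,0,1,1)
step 18 (t1 CAS): counter=8 r=(7,7,6,6) succ=(0,3,0,2) retry=(2,0,1,1)
step 19 (t2 LOAD): counter=8 r=(7,8,6,6) succ=(0,3,0,2) retry=(2,0,1,1)
step 20 (t2 CAS): counter=9 r=(7,8,6,6) succ=(0,4,0,2) retry=(2,0,1,1)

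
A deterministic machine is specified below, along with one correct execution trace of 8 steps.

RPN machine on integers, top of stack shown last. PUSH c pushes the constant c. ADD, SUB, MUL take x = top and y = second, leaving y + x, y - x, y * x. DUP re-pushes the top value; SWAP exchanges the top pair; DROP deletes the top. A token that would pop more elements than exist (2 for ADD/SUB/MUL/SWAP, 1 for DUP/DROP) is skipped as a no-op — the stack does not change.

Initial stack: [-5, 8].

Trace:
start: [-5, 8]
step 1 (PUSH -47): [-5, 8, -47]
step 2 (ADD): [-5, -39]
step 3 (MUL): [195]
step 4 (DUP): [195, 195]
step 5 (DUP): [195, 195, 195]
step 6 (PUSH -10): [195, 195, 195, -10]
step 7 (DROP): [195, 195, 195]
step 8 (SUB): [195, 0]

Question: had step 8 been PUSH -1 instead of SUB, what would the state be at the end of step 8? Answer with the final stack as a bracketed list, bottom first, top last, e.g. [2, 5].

(re-executing from step 8 with the substitution; state before step 8: [195, 195, 195])
step 8 (PUSH -1): [195, 195, 195, -1]

[195, 195, 195, -1]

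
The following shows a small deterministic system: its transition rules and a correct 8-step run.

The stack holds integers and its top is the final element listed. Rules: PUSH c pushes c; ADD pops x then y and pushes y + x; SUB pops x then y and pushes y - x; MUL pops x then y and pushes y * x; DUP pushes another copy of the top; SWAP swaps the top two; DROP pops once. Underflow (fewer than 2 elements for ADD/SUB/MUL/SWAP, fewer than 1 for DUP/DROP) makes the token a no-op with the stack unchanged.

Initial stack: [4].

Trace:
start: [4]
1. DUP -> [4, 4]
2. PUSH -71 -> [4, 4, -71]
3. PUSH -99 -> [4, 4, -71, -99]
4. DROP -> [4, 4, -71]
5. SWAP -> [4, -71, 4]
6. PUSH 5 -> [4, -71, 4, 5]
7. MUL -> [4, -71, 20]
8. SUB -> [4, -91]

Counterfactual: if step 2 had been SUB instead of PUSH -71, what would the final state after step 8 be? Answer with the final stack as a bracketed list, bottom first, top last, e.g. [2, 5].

(re-executing from step 2 with the substitution; state before step 2: [4, 4])
2. SUB -> [0]
3. PUSH -99 -> [0, -99]
4. DROP -> [0]
5. SWAP -> [0]
6. PUSH 5 -> [0, 5]
7. MUL -> [0]
8. SUB -> [0]

[0]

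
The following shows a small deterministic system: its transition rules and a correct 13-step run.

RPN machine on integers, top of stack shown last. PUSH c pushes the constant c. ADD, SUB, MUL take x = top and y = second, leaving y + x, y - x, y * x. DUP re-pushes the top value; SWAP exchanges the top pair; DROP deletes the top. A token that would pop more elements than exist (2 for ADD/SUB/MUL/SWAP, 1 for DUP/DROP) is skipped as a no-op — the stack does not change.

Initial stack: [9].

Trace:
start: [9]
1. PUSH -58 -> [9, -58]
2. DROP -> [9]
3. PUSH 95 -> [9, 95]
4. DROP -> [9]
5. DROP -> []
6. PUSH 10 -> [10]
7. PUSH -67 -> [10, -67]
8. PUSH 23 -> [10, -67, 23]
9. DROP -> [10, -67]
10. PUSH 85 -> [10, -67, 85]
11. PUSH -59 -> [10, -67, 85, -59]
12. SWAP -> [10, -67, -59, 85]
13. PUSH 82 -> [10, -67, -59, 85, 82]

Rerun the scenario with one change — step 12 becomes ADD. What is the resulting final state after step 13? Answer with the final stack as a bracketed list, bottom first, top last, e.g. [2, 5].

(re-executing from step 12 with the substitution; state before step 12: [10, -67, 85, -59])
12. ADD -> [10, -67, 26]
13. PUSH 82 -> [10, -67, 26, 82]

[10, -67, 26, 82]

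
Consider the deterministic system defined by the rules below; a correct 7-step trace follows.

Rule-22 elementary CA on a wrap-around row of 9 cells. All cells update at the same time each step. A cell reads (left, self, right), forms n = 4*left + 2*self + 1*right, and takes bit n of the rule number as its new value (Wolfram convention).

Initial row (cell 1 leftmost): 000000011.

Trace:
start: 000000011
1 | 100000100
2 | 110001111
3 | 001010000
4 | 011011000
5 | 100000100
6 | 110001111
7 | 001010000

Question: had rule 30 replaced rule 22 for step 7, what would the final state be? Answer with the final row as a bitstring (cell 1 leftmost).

001011000

(re-executing step 7 under rule 30; state before step 7: 110001111)
7 | 001011000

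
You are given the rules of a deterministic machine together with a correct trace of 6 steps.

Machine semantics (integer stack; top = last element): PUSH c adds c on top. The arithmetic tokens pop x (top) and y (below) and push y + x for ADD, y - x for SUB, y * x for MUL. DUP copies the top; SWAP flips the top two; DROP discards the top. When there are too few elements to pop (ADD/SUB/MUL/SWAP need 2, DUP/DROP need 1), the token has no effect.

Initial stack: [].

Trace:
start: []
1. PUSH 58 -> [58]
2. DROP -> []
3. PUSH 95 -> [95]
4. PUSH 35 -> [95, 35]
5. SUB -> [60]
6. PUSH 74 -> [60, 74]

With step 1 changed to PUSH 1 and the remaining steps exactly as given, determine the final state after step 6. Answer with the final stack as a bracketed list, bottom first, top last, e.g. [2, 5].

(re-executing from step 1 with the substitution; state before step 1: [])
1. PUSH 1 -> [1]
2. DROP -> []
3. PUSH 95 -> [95]
4. PUSH 35 -> [95, 35]
5. SUB -> [60]
6. PUSH 74 -> [60, 74]

[60, 74]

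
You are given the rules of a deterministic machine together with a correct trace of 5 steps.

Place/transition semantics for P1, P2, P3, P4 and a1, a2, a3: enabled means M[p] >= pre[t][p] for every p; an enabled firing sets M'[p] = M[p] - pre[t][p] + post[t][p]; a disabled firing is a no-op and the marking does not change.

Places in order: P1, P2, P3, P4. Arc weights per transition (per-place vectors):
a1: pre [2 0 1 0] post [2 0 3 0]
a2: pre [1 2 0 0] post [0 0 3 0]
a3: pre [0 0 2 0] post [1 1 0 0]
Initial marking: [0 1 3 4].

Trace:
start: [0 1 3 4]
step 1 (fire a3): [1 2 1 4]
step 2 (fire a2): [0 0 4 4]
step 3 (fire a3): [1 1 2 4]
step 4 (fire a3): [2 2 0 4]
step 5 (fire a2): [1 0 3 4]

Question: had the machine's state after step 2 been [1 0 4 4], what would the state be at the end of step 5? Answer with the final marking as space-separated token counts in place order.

2 0 3 4

state after step 2 := [1 0 4 4]
step 3 (fire a3): [2 1 2 4]
step 4 (fire a3): [3 2 0 4]
step 5 (fire a2): [2 0 3 4]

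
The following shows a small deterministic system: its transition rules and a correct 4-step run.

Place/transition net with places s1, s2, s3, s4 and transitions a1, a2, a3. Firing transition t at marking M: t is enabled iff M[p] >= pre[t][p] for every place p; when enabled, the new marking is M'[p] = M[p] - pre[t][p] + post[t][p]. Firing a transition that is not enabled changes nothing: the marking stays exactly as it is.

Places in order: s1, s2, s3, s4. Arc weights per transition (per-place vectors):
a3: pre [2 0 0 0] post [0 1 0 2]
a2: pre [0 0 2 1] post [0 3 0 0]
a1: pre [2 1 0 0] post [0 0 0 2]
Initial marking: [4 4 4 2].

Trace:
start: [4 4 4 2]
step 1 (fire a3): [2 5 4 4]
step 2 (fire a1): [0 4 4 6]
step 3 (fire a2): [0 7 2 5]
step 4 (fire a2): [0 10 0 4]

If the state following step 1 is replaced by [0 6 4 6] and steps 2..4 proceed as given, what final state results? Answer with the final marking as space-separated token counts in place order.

0 12 0 4

state after step 1 := [0 6 4 6]
step 2 (fire a1): [0 6 4 6]
step 3 (fire a2): [0 9 2 5]
step 4 (fire a2): [0 12 0 4]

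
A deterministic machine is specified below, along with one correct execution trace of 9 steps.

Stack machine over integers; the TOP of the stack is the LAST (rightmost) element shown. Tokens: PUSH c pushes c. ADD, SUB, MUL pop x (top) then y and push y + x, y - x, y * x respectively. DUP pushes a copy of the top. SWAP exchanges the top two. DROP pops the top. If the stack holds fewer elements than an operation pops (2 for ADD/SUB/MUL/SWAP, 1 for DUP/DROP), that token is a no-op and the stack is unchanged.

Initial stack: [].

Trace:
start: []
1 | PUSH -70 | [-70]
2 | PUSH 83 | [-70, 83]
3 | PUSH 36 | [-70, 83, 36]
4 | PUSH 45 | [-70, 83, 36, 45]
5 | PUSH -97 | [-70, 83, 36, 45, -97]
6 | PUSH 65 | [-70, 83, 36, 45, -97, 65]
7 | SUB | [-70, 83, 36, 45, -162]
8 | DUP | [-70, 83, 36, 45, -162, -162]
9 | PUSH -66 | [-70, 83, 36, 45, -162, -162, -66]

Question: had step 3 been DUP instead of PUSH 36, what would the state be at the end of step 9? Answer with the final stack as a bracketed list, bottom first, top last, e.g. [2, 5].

[-70, 83, 83, 45, -162, -162, -66]

(re-executing from step 3 with the substitution; state before step 3: [-70, 83])
3 | DUP | [-70, 83, 83]
4 | PUSH 45 | [-70, 83, 83, 45]
5 | PUSH -97 | [-70, 83, 83, 45, -97]
6 | PUSH 65 | [-70, 83, 83, 45, -97, 65]
7 | SUB | [-70, 83, 83, 45, -162]
8 | DUP | [-70, 83, 83, 45, -162, -162]
9 | PUSH -66 | [-70, 83, 83, 45, -162, -162, -66]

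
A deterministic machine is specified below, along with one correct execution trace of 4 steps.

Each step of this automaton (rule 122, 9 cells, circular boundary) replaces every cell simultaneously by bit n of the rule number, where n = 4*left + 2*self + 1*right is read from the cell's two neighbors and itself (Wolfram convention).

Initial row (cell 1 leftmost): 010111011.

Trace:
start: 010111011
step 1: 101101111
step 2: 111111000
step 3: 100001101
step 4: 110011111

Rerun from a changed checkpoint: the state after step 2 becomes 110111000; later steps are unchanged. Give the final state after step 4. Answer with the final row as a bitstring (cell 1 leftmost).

000111111

state after step 2 := 110111000
step 3: 111101101
step 4: 000111111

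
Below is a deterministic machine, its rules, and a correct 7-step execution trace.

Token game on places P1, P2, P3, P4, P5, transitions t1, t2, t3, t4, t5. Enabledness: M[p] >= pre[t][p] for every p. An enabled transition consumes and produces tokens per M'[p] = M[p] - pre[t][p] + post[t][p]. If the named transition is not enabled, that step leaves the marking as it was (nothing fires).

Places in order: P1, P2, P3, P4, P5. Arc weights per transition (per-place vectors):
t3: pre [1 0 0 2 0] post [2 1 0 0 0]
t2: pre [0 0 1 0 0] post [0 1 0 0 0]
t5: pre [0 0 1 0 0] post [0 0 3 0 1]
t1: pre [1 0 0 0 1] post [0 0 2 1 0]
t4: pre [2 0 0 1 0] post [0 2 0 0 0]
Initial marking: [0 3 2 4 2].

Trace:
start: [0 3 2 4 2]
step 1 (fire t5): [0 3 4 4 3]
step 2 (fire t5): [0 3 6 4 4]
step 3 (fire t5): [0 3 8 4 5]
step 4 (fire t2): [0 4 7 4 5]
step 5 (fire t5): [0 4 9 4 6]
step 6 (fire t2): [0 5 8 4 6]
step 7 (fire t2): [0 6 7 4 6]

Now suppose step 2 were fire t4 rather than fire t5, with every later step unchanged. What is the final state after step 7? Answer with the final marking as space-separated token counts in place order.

(re-executing from step 2 with the substitution; state before step 2: [0 3 4 4 3])
step 2 (fire t4): [0 3 4 4 3]
step 3 (fire t5): [0 3 6 4 4]
step 4 (fire t2): [0 4 5 4 4]
step 5 (fire t5): [0 4 7 4 5]
step 6 (fire t2): [0 5 6 4 5]
step 7 (fire t2): [0 6 5 4 5]

0 6 5 4 5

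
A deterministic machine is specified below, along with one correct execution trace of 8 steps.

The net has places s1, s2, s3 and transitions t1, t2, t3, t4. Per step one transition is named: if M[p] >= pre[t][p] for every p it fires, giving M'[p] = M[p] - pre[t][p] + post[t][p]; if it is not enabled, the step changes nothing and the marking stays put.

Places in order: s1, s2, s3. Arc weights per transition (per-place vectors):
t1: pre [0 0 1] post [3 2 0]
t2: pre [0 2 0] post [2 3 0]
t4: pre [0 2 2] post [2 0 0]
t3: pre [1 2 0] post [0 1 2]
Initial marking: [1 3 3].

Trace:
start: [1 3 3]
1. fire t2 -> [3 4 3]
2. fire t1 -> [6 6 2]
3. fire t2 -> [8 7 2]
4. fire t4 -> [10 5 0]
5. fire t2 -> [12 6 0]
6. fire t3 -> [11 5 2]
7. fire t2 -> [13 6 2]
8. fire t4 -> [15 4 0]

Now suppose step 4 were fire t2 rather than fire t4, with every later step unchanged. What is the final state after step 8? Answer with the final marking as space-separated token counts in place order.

(re-executing from step 4 with the substitution; state before step 4: [8 7 2])
4. fire t2 -> [10 8 2]
5. fire t2 -> [12 9 2]
6. fire t3 -> [11 8 4]
7. fire t2 -> [13 9 4]
8. fire t4 -> [15 7 2]

15 7 2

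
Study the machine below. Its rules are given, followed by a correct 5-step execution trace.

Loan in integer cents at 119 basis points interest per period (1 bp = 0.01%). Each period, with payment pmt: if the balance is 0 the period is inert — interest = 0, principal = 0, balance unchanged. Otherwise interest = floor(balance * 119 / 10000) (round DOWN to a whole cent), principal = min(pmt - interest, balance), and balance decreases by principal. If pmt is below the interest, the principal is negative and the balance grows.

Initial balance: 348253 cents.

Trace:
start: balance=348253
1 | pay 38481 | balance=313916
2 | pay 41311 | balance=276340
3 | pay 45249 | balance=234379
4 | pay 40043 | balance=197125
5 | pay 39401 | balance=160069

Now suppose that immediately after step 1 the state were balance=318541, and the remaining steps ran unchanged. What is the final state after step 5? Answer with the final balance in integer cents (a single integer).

164918

state after step 1 := balance=318541
2 | pay 41311 | balance=281020
3 | pay 45249 | balance=239115
4 | pay 40043 | balance=201917
5 | pay 39401 | balance=164918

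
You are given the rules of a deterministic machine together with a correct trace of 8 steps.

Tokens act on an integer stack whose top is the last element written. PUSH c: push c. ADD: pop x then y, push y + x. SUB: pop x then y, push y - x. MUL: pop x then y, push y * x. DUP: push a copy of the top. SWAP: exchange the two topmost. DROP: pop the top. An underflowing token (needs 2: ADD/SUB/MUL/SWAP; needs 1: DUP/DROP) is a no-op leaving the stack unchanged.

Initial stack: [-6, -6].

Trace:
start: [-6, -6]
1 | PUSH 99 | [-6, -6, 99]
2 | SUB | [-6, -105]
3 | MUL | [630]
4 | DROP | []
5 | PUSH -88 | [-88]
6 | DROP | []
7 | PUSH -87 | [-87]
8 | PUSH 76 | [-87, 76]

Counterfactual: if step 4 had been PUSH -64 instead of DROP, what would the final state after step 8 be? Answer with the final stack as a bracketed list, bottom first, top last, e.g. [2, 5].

(re-executing from step 4 with the substitution; state before step 4: [630])
4 | PUSH -64 | [630, -64]
5 | PUSH -88 | [630, -64, -88]
6 | DROP | [630, -64]
7 | PUSH -87 | [630, -64, -87]
8 | PUSH 76 | [630, -64, -87, 76]

[630, -64, -87, 76]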